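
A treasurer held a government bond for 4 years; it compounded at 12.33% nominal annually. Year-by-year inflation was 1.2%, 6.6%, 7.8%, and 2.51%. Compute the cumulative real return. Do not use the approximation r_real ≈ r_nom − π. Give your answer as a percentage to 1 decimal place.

Cumulative inflation factor: 1.012 × 1.066 × 1.078 × 1.0251 ≈ 1.19213.
Nominal growth factor: 1.59215. Real growth factor = 1.59215 / 1.19213 ≈ 1.33555.
Total real return ≈ 33.5551%.

33.6%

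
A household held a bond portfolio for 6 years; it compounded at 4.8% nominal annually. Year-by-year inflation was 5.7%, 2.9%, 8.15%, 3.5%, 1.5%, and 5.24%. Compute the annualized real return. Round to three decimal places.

0.310%

Cumulative inflation factor: 1.057 × 1.029 × 1.0815 × 1.035 × 1.015 × 1.0524 ≈ 1.30048.
Nominal growth factor: 1.32485. Real growth factor = 1.32485 / 1.30048 ≈ 1.01874.
Annualized: 1.01874^(1/6) − 1 ≈ 0.00310.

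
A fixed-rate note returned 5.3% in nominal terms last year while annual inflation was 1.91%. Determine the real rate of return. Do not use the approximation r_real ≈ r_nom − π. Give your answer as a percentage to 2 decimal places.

3.33%

Real return via the Fisher equation: (1 + 5.3%)/(1 + 1.91%) − 1 = 1.053/1.0191 − 1 ≈ 0.03326.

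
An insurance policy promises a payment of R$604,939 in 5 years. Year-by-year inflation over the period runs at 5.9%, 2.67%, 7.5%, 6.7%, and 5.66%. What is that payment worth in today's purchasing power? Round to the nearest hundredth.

Price-level factor over 5 years: 1.059 × 1.0267 × 1.075 × 1.067 × 1.0566 ≈ 1.3177196194.
Purchasing power today: R$604,939 divided by that factor.

R$459,080.21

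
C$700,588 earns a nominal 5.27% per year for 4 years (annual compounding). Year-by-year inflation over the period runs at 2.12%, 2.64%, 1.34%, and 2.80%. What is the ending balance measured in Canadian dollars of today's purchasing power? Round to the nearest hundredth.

Nominal value at maturity: C$700,588 × (1 + 5.27%)^4 ≈ C$860,361.93.
Price-level factor over 4 years: 1.0212 × 1.0264 × 1.0134 × 1.0280 ≈ 1.0919467603.
Dividing the nominal maturity value by the price-level factor gives the value in today's money.

C$787,915.64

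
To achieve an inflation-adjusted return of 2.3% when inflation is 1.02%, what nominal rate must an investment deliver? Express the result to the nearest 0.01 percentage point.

By the Fisher equation, 1 + r_nom = (1 + 2.3%)(1 + 1.02%) = 1.023 × 1.0102 = 1.0334346.
So r_nom = 3.34346%.

3.34%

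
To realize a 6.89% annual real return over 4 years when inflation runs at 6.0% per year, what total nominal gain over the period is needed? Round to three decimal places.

Required annual nominal rate: (1+6.89%)(1+6.0%) − 1 = 13.3034%.
Cumulative over 4 years: (1 + 0.133034)^4 − 1 ≈ 0.64806.

64.806%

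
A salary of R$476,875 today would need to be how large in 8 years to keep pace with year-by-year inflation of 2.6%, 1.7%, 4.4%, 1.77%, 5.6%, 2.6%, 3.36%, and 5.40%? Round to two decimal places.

Cumulative price-level factor: 1.026 × 1.017 × 1.044 × 1.0177 × 1.056 × 1.026 × 1.0336 × 1.0540 ≈ 1.3085580015.
The nominal amount required is R$476,875 scaled up by that factor.

R$624,018.60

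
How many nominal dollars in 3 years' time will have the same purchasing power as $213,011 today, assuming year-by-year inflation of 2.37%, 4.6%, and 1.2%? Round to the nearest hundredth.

Cumulative price-level factor: 1.0237 × 1.046 × 1.012 = 1.0836396824.
The nominal amount required is $213,011 scaled up by that factor.

$230,827.17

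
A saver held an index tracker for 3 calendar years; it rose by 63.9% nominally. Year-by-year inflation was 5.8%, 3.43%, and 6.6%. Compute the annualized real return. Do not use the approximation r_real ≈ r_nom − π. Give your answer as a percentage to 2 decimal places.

Cumulative inflation factor: 1.058 × 1.0343 × 1.066 ≈ 1.16651.
Nominal growth factor: 1.63900. Real growth factor = 1.63900 / 1.16651 ≈ 1.40504.
Annualized: 1.40504^(1/3) − 1 ≈ 0.12003.

12.00%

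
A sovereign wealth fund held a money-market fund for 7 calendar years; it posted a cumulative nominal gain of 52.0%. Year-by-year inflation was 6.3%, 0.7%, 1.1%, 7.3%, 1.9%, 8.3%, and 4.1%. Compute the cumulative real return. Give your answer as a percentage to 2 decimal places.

13.94%

Cumulative inflation factor: 1.063 × 1.007 × 1.011 × 1.073 × 1.019 × 1.083 × 1.041 ≈ 1.33403.
Nominal growth factor: 1.52000. Real growth factor = 1.52000 / 1.33403 ≈ 1.13940.
Total real return ≈ 13.9401%.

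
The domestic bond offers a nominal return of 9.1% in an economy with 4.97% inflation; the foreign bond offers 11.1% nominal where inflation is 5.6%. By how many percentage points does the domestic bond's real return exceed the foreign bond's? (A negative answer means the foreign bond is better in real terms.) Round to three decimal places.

The domestic bond real return: 1.091/1.0497 − 1 = 3.9345%.
The foreign bond real return: 1.111/1.056 − 1 = 5.2083%.
Difference: 3.9345 − 5.2083 = -1.2738 pp.

-1.274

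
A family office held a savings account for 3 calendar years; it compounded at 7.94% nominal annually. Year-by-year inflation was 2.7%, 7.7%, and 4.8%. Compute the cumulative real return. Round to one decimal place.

8.5%

Cumulative inflation factor: 1.027 × 1.077 × 1.048 ≈ 1.15917.
Nominal growth factor: 1.25761. Real growth factor = 1.25761 / 1.15917 ≈ 1.08493.
Total real return ≈ 8.4925%.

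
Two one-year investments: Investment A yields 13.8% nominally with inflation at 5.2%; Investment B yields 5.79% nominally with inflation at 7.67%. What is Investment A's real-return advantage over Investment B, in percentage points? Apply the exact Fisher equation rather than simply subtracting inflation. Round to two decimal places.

9.92

Investment A real return: 1.138/1.052 − 1 = 8.175%.
Investment B real return: 1.0579/1.0767 − 1 = -1.746%.
Difference: 8.175 − (-1.746) = 9.921 pp.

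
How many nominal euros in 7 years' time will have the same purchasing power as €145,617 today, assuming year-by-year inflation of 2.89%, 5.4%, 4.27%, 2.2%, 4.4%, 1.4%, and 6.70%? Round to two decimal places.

Cumulative price-level factor: 1.0289 × 1.054 × 1.0427 × 1.022 × 1.044 × 1.014 × 1.0670 ≈ 1.3053498408.
The nominal amount required is €145,617 scaled up by that factor.

€190,081.13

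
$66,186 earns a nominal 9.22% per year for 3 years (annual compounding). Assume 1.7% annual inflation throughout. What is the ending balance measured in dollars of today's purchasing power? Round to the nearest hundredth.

$81,980.35

Nominal value at maturity: $66,186 × (1 + 9.22%)^3 ≈ $86,232.83.
Price-level factor over 3 years: (1 + 1.7%)^3 = 1.051871913.
Dividing the nominal maturity value by the price-level factor gives the value in today's money.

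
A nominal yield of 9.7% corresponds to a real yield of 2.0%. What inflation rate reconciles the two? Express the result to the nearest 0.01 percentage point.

7.55%

From (1+r_nom) = (1+r_real)(1+π), we get 1+π = (1 + 9.7%)/(1 + 2.0%) = 1.097/1.020 ≈ 1.07549.
So π ≈ 7.5490%.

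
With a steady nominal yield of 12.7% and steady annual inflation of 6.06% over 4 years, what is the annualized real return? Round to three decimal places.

With constant rates the annual real return is the same each year: (1+12.7%)/(1+6.06%) − 1 = 0.06261.

6.261%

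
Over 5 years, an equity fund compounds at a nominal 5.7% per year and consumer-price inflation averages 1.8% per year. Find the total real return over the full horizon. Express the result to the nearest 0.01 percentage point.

20.68%

The annual real rate is (1+5.7%)/(1+1.8%) − 1 = 3.8310%.
Compounded over 5 years: (1 + 0.038310)^5 − 1 ≈ 0.20680.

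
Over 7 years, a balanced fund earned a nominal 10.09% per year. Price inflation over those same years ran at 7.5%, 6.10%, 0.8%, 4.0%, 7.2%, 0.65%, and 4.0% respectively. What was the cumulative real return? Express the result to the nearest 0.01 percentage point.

46.07%

Cumulative inflation factor: 1.075 × 1.0610 × 1.008 × 1.040 × 1.072 × 1.0065 × 1.040 ≈ 1.34171.
Nominal growth factor: 1.95991. Real growth factor = 1.95991 / 1.34171 ≈ 1.46075.
Total real return ≈ 46.0749%.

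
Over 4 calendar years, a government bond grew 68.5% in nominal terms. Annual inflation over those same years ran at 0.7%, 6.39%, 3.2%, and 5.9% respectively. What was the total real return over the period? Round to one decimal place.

Cumulative inflation factor: 1.007 × 1.0639 × 1.032 × 1.059 ≈ 1.17086.
Nominal growth factor: 1.68500. Real growth factor = 1.68500 / 1.17086 ≈ 1.43911.
Total real return ≈ 43.9110%.

43.9%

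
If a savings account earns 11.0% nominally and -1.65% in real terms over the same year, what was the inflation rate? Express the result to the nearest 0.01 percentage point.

From (1+r_nom) = (1+r_real)(1+π), we get 1+π = (1 + 11.0%)/(1 − 1.65%) = 1.110/0.9835 ≈ 1.12862.
So π ≈ 12.8622%.

12.86%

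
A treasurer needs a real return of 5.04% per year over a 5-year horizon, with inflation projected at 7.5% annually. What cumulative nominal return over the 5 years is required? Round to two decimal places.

Required annual nominal rate: (1+5.04%)(1+7.5%) − 1 = 12.918%.
Cumulative over 5 years: (1 + 0.12918)^5 − 1 ≈ 0.83576.

83.58%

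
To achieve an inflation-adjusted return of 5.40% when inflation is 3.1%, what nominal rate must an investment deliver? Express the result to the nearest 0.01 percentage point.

By the Fisher equation, 1 + r_nom = (1 + 5.40%)(1 + 3.1%) = 1.0540 × 1.031 = 1.086674.
So r_nom = 8.6674%.

8.67%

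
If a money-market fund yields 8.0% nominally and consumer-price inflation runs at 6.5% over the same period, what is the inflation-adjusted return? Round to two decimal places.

Real return via the Fisher equation: (1 + 8.0%)/(1 + 6.5%) − 1 = 1.080/1.065 − 1 ≈ 0.01408.

1.41%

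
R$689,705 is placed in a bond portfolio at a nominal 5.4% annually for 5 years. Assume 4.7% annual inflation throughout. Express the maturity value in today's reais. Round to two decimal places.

Nominal value at maturity: R$689,705 × (1 + 5.4%)^5 ≈ R$897,152.82.
Price-level factor over 5 years: (1 + 4.7%)^5 ≈ 1.2581528578.
The maturity value deflated by that factor is the answer in today's purchasing power.

R$713,071.40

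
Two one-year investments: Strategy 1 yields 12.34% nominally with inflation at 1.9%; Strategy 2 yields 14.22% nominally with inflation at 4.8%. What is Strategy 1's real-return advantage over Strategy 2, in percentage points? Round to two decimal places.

1.26

Strategy 1 real return: 1.1234/1.019 − 1 = 10.245%.
Strategy 2 real return: 1.1422/1.048 − 1 = 8.989%.
Difference: 10.245 − 8.989 = 1.256 pp.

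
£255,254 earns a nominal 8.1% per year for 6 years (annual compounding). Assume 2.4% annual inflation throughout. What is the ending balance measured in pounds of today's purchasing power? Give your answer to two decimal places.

£353,286.45

Nominal value at maturity: £255,254 × (1 + 8.1%)^6 ≈ £407,311.55.
Price-level factor over 6 years: (1 + 2.4%)^6 ≈ 1.1529215046.
Dividing the nominal maturity value by the price-level factor gives the value in today's money.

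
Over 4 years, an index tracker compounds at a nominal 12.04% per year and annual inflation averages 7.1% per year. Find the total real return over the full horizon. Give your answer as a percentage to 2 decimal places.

The annual real rate is (1+12.04%)/(1+7.1%) − 1 = 4.6125%.
Compounded over 4 years: (1 + 0.046125)^4 − 1 ≈ 0.19766.

19.77%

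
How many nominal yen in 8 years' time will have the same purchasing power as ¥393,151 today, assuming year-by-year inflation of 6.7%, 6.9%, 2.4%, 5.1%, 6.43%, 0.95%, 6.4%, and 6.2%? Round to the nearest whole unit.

Cumulative price-level factor: 1.067 × 1.069 × 1.024 × 1.051 × 1.0643 × 1.0095 × 1.064 × 1.062 ≈ 1.4903261691.
The nominal amount required is ¥393,151 scaled up by that factor.

¥585,923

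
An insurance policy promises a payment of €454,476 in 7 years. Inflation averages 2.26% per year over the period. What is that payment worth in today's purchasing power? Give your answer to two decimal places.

€388,660.53

Price-level factor over 7 years: (1 + 2.26%)^7 ≈ 1.1693392266.
Purchasing power today: €454,476 divided by that factor.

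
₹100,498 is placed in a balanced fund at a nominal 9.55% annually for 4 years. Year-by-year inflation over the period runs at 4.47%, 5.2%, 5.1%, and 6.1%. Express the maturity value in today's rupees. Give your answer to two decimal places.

Nominal value at maturity: ₹100,498 × (1 + 9.55%)^4 ≈ ₹144,746.13.
Price-level factor over 4 years: 1.0447 × 1.052 × 1.051 × 1.061 ≈ 1.2255341977.
Dividing the nominal maturity value by the price-level factor gives the value in today's money.

₹118,108.60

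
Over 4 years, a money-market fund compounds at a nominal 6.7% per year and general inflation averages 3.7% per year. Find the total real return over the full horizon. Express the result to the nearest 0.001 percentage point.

12.084%

The annual real rate is (1+6.7%)/(1+3.7%) − 1 = 2.8930%.
Compounded over 4 years: (1 + 0.028930)^4 − 1 ≈ 0.12084.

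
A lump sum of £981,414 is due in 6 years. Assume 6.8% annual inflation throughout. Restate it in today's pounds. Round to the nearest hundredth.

£661,339.91

Price-level factor over 6 years: (1 + 6.8%)^6 ≈ 1.4839781831.
Purchasing power today: £981,414 divided by that factor.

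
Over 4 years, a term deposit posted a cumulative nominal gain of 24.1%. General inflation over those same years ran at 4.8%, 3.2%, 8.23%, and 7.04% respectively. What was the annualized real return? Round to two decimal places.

Cumulative inflation factor: 1.048 × 1.032 × 1.0823 × 1.0704 ≈ 1.25295.
Nominal growth factor: 1.24100. Real growth factor = 1.24100 / 1.25295 ≈ 0.99046.
Annualized: 0.99046^(1/4) − 1 ≈ -0.00239.

-0.24%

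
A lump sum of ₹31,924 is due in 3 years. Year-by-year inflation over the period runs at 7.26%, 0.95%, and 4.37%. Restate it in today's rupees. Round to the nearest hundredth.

₹28,248.64

Price-level factor over 3 years: 1.0726 × 1.0095 × 1.0437 ≈ 1.1301076099.
Purchasing power today: ₹31,924 divided by that factor.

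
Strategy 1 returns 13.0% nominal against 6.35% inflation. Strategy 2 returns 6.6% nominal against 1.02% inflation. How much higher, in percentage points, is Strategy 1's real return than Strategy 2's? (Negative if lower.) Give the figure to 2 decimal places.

Strategy 1 real return: 1.130/1.0635 − 1 = 6.253%.
Strategy 2 real return: 1.066/1.0102 − 1 = 5.524%.
Difference: 6.253 − 5.524 = 0.729 pp.

0.73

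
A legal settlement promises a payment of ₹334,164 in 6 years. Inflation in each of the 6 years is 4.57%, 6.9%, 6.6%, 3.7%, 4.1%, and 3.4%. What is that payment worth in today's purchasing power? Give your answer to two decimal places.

Price-level factor over 6 years: 1.0457 × 1.069 × 1.066 × 1.037 × 1.041 × 1.034 ≈ 1.3301237332.
Purchasing power today: ₹334,164 divided by that factor.

₹251,227.76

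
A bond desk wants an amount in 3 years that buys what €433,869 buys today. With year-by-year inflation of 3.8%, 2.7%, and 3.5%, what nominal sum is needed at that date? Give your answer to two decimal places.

Cumulative price-level factor: 1.038 × 1.027 × 1.035 = 1.10333691.
Multiplying €433,869 by the price-level factor gives the future nominal sum.

€478,703.68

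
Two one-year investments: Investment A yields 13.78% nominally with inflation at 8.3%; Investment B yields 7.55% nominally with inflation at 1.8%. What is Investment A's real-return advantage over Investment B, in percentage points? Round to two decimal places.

Investment A real return: 1.1378/1.083 − 1 = 5.060%.
Investment B real return: 1.0755/1.018 − 1 = 5.648%.
Difference: 5.060 − 5.648 = -0.588 pp.

-0.59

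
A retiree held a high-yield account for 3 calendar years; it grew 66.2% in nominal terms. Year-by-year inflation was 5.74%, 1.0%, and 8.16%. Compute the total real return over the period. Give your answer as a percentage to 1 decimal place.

Cumulative inflation factor: 1.0574 × 1.010 × 1.0816 ≈ 1.15512.
Nominal growth factor: 1.66200. Real growth factor = 1.66200 / 1.15512 ≈ 1.43881.
Total real return ≈ 43.8811%.

43.9%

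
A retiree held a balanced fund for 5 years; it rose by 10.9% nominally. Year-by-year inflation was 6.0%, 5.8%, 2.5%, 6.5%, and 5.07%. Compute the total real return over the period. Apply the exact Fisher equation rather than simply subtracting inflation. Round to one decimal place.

Cumulative inflation factor: 1.060 × 1.058 × 1.025 × 1.065 × 1.0507 ≈ 1.28630.
Nominal growth factor: 1.10900. Real growth factor = 1.10900 / 1.28630 ≈ 0.86216.
Total real return ≈ -13.7840%.

-13.8%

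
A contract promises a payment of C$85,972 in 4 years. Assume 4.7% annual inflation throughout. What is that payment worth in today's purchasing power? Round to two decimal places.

Price-level factor over 4 years: (1 + 4.7%)^4 ≈ 1.2016741717.
Purchasing power today: C$85,972 divided by that factor.

C$71,543.52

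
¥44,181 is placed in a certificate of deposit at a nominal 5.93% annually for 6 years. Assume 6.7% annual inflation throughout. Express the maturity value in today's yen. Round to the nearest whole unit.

¥42,302

Nominal value at maturity: ¥44,181 × (1 + 5.93%)^6 ≈ ¥62,424.
Price-level factor over 6 years: (1 + 6.7%)^6 ≈ 1.4756607180.
The maturity value deflated by that factor is the answer in today's purchasing power.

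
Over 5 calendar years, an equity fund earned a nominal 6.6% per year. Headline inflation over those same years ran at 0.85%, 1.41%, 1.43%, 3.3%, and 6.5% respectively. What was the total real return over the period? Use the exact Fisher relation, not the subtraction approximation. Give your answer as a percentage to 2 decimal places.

20.62%

Cumulative inflation factor: 1.0085 × 1.0141 × 1.0143 × 1.033 × 1.065 ≈ 1.14123.
Nominal growth factor: 1.37653. Real growth factor = 1.37653 / 1.14123 ≈ 1.20618.
Total real return ≈ 20.6182%.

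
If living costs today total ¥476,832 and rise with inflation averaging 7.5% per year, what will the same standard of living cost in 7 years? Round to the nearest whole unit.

¥791,088

Cumulative price-level factor: (1+7.5%)^7 ≈ 1.6590491401.
Multiplying ¥476,832 by the price-level factor gives the future nominal sum.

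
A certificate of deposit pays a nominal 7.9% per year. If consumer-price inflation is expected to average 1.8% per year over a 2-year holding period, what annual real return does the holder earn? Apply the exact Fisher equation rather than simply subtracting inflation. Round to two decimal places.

5.99%

With constant rates the annual real return is the same each year: (1+7.9%)/(1+1.8%) − 1 = 0.05992.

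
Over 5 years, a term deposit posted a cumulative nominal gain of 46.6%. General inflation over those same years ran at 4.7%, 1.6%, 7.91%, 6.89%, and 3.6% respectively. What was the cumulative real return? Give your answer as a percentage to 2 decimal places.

Cumulative inflation factor: 1.047 × 1.016 × 1.0791 × 1.0689 × 1.036 ≈ 1.27116.
Nominal growth factor: 1.46600. Real growth factor = 1.46600 / 1.27116 ≈ 1.15328.
Total real return ≈ 15.3281%.

15.33%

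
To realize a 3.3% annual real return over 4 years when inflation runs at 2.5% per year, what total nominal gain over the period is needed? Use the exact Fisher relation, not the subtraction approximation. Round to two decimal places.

Required annual nominal rate: (1+3.3%)(1+2.5%) − 1 = 5.8825%.
Cumulative over 4 years: (1 + 0.058825)^4 − 1 ≈ 0.25689.

25.69%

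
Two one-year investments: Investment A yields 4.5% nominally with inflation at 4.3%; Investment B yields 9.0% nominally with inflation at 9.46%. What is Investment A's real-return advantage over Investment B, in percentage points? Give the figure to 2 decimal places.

0.61

Investment A real return: 1.045/1.043 − 1 = 0.192%.
Investment B real return: 1.090/1.0946 − 1 = -0.420%.
Difference: 0.192 − (-0.420) = 0.612 pp.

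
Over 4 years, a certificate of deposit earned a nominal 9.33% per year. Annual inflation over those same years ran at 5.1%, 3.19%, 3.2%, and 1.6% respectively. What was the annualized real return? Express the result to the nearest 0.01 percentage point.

5.87%

Cumulative inflation factor: 1.051 × 1.0319 × 1.032 × 1.016 ≈ 1.13714.
Nominal growth factor: 1.42875. Real growth factor = 1.42875 / 1.13714 ≈ 1.25645.
Annualized: 1.25645^(1/4) − 1 ≈ 0.05873.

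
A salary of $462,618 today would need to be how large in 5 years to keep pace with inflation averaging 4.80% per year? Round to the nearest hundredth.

Cumulative price-level factor: (1+4.80%)^5 ≈ 1.2641727169.
Multiplying $462,618 by the price-level factor gives the future nominal sum.

$584,829.05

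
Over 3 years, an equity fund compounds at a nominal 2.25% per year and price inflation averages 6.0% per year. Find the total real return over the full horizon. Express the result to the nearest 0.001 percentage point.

The annual real rate is (1+2.25%)/(1+6.0%) − 1 = -3.5377%.
Compounded over 3 years: (1 + -0.035377)^3 − 1 ≈ -0.10242.

-10.242%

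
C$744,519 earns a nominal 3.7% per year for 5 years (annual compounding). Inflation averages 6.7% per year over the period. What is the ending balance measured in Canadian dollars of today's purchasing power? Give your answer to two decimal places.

C$645,576.14

Nominal value at maturity: C$744,519 × (1 + 3.7%)^5 ≈ C$892,831.63.
Price-level factor over 5 years: (1 + 6.7%)^5 ≈ 1.3829997357.
The maturity value deflated by that factor is the answer in today's purchasing power.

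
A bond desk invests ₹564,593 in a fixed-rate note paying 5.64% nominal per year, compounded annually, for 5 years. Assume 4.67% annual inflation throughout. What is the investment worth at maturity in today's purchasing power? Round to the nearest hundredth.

Nominal value at maturity: ₹564,593 × (1 + 5.64%)^5 ≈ ₹742,809.50.
Price-level factor over 5 years: (1 + 4.67%)^5 ≈ 1.2563513792.
Dividing the nominal maturity value by the price-level factor gives the value in today's money.

₹591,243.43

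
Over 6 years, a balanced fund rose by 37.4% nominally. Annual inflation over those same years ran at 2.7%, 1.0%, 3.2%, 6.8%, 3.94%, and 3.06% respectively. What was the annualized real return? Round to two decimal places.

1.94%

Cumulative inflation factor: 1.027 × 1.010 × 1.032 × 1.068 × 1.0394 × 1.0306 ≈ 1.22466.
Nominal growth factor: 1.37400. Real growth factor = 1.37400 / 1.22466 ≈ 1.12194.
Annualized: 1.12194^(1/6) − 1 ≈ 0.01936.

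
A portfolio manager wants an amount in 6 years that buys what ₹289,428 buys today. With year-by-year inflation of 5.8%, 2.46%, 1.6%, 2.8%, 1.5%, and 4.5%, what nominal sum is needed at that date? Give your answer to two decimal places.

₹347,575.95

Cumulative price-level factor: 1.058 × 1.0246 × 1.016 × 1.028 × 1.015 × 1.045 ≈ 1.2009064421.
Multiplying ₹289,428 by the price-level factor gives the future nominal sum.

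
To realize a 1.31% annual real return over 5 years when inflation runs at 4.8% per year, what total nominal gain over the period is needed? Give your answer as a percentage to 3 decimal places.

Required annual nominal rate: (1+1.31%)(1+4.8%) − 1 = 6.17288%.
Cumulative over 5 years: (1 + 0.0617288)^5 − 1 ≈ 0.34917.

34.917%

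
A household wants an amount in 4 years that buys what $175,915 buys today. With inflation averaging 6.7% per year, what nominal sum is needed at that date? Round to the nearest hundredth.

$228,013.49

Cumulative price-level factor: (1+6.7%)^4 ≈ 1.2961572031.
Multiplying $175,915 by the price-level factor gives the future nominal sum.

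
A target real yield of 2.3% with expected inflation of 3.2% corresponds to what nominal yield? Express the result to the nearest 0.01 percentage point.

5.57%

By the Fisher equation, 1 + r_nom = (1 + 2.3%)(1 + 3.2%) = 1.023 × 1.032 = 1.055736.
So r_nom = 5.5736%.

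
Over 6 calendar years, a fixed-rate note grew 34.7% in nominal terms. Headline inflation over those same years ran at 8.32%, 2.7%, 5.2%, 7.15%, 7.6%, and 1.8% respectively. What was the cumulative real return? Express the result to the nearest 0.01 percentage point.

Cumulative inflation factor: 1.0832 × 1.027 × 1.052 × 1.0715 × 1.076 × 1.018 ≈ 1.37356.
Nominal growth factor: 1.34700. Real growth factor = 1.34700 / 1.37356 ≈ 0.98066.
Total real return ≈ -1.9335%.

-1.93%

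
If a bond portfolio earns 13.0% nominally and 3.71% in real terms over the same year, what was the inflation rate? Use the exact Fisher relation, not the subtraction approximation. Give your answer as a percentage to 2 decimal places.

8.96%

From (1+r_nom) = (1+r_real)(1+π), we get 1+π = (1 + 13.0%)/(1 + 3.71%) = 1.130/1.0371 ≈ 1.08958.
So π ≈ 8.9577%.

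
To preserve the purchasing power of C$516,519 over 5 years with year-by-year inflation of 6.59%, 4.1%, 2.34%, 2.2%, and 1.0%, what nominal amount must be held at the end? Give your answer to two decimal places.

Cumulative price-level factor: 1.0659 × 1.041 × 1.0234 × 1.022 × 1.010 ≈ 1.1721545398.
Multiplying C$516,519 by the price-level factor gives the future nominal sum.

C$605,440.09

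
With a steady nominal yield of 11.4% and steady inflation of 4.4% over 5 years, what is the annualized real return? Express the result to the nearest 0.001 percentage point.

With constant rates the annual real return is the same each year: (1+11.4%)/(1+4.4%) − 1 = 0.06705.

6.705%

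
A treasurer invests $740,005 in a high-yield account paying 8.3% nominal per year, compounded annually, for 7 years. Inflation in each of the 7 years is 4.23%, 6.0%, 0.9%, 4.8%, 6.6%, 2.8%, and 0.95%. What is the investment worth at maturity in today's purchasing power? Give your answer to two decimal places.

Nominal value at maturity: $740,005 × (1 + 8.3%)^7 ≈ $1,293,105.18.
Price-level factor over 7 years: 1.0423 × 1.060 × 1.009 × 1.048 × 1.066 × 1.028 × 1.0095 ≈ 1.2924319766.
The maturity value deflated by that factor is the answer in today's purchasing power.

$1,000,520.88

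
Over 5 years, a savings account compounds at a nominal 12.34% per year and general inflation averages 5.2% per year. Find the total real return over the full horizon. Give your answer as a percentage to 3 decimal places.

The annual real rate is (1+12.34%)/(1+5.2%) − 1 = 6.7871%.
Compounded over 5 years: (1 + 0.067871)^5 − 1 ≈ 0.38865.

38.865%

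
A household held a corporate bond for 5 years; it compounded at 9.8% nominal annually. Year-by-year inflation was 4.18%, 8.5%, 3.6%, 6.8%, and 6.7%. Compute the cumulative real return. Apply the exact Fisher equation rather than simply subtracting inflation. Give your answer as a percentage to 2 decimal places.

Cumulative inflation factor: 1.0418 × 1.085 × 1.036 × 1.068 × 1.067 ≈ 1.33447.
Nominal growth factor: 1.59592. Real growth factor = 1.59592 / 1.33447 ≈ 1.19592.
Total real return ≈ 19.5920%.

19.59%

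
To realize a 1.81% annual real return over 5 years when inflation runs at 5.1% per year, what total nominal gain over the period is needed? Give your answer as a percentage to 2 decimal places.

Required annual nominal rate: (1+1.81%)(1+5.1%) − 1 = 7.00231%.
Cumulative over 5 years: (1 + 0.0700231)^5 − 1 ≈ 0.40270.

40.27%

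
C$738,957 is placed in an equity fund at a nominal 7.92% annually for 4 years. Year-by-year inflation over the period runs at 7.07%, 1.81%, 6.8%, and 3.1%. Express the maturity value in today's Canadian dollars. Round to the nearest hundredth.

C$835,100.52

Nominal value at maturity: C$738,957 × (1 + 7.92%)^4 ≈ C$1,002,367.35.
Price-level factor over 4 years: 1.0707 × 1.0181 × 1.068 × 1.031 ≈ 1.2002954453.
Dividing the nominal maturity value by the price-level factor gives the value in today's money.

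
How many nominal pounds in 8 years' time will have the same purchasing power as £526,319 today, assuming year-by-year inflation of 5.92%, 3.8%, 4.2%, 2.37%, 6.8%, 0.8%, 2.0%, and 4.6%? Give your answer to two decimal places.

Cumulative price-level factor: 1.0592 × 1.038 × 1.042 × 1.0237 × 1.068 × 1.008 × 1.020 × 1.046 ≈ 1.3470365782.
Multiplying £526,319 by the price-level factor gives the future nominal sum.

£708,970.94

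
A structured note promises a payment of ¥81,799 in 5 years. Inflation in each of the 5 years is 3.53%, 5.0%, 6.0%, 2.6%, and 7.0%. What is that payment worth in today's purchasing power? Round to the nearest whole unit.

¥64,663

Price-level factor over 5 years: 1.0353 × 1.050 × 1.060 × 1.026 × 1.070 ≈ 1.2650058002.
Purchasing power today: ¥81,799 divided by that factor.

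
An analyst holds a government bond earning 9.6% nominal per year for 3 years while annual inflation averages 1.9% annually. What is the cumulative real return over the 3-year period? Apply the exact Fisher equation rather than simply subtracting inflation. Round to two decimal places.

The annual real rate is (1+9.6%)/(1+1.9%) − 1 = 7.5564%.
Compounded over 3 years: (1 + 0.075564)^3 − 1 ≈ 0.24425.

24.43%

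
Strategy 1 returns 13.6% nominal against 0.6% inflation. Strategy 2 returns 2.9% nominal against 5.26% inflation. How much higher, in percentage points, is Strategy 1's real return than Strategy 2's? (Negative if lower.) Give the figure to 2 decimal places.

Strategy 1 real return: 1.136/1.006 − 1 = 12.922%.
Strategy 2 real return: 1.029/1.0526 − 1 = -2.242%.
Difference: 12.922 − (-2.242) = 15.164 pp.

15.16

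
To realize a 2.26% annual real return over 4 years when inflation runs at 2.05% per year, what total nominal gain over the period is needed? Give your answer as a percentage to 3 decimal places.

18.597%

Required annual nominal rate: (1+2.26%)(1+2.05%) − 1 = 4.35633%.
Cumulative over 4 years: (1 + 0.0435633)^4 − 1 ≈ 0.18597.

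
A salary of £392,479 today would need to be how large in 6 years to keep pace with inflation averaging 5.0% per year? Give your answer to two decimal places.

£525,959.40

Cumulative price-level factor: (1+5.0%)^6 ≈ 1.3400956406.
The nominal amount required is £392,479 scaled up by that factor.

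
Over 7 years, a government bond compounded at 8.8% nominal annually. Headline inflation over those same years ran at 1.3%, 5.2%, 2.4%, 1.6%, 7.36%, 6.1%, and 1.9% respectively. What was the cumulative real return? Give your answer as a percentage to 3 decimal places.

Cumulative inflation factor: 1.013 × 1.052 × 1.024 × 1.016 × 1.0736 × 1.061 × 1.019 ≈ 1.28692.
Nominal growth factor: 1.80469. Real growth factor = 1.80469 / 1.28692 ≈ 1.40233.
Total real return ≈ 40.2334%.

40.233%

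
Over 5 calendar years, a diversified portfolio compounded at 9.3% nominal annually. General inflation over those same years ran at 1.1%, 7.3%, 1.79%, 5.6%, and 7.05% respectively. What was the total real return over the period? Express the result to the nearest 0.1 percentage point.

25.0%

Cumulative inflation factor: 1.011 × 1.073 × 1.0179 × 1.056 × 1.0705 ≈ 1.24826.
Nominal growth factor: 1.55991. Real growth factor = 1.55991 / 1.24826 ≈ 1.24967.
Total real return ≈ 24.9667%.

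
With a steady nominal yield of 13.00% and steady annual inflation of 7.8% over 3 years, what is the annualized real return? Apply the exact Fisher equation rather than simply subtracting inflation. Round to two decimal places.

4.82%

With constant rates the annual real return is the same each year: (1+13.00%)/(1+7.8%) − 1 = 0.04824.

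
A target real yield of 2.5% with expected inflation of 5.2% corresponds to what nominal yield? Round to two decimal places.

7.83%

By the Fisher equation, 1 + r_nom = (1 + 2.5%)(1 + 5.2%) = 1.025 × 1.052 = 1.0783.
So r_nom = 7.83%.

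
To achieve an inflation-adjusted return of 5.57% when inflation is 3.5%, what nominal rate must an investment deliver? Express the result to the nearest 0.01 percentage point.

9.26%

By the Fisher equation, 1 + r_nom = (1 + 5.57%)(1 + 3.5%) = 1.0557 × 1.035 = 1.0926495.
So r_nom = 9.26495%.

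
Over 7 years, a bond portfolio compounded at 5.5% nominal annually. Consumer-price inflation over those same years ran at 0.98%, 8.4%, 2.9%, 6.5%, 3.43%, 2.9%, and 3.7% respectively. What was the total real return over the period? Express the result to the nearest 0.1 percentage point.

Cumulative inflation factor: 1.0098 × 1.084 × 1.029 × 1.065 × 1.0343 × 1.029 × 1.037 ≈ 1.32395.
Nominal growth factor: 1.45468. Real growth factor = 1.45468 / 1.32395 ≈ 1.09875.
Total real return ≈ 9.8745%.

9.9%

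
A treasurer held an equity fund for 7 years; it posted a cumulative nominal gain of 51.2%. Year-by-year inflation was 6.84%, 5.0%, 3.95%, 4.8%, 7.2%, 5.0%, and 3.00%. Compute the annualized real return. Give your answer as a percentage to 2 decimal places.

Cumulative inflation factor: 1.0684 × 1.050 × 1.0395 × 1.048 × 1.072 × 1.050 × 1.0300 ≈ 1.41687.
Nominal growth factor: 1.51200. Real growth factor = 1.51200 / 1.41687 ≈ 1.06714.
Annualized: 1.06714^(1/7) − 1 ≈ 0.00933.

0.93%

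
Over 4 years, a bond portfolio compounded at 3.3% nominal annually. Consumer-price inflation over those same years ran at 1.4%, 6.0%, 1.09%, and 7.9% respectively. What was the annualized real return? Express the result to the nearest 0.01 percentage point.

-0.73%

Cumulative inflation factor: 1.014 × 1.060 × 1.0109 × 1.079 ≈ 1.17239.
Nominal growth factor: 1.13868. Real growth factor = 1.13868 / 1.17239 ≈ 0.97124.
Annualized: 0.97124^(1/4) − 1 ≈ -0.00727.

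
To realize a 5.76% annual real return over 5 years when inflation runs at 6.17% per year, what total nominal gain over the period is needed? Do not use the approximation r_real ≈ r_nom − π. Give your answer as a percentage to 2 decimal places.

Required annual nominal rate: (1+5.76%)(1+6.17%) − 1 = 12.285392%.
Cumulative over 5 years: (1 + 0.12285392)^5 − 1 ≈ 0.78491.

78.49%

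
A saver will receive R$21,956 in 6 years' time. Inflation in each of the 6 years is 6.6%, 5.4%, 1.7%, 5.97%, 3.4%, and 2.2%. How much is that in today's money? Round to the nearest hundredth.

R$17,158.53

Price-level factor over 6 years: 1.066 × 1.054 × 1.017 × 1.0597 × 1.034 × 1.022 ≈ 1.2795967766.
Purchasing power today: R$21,956 divided by that factor.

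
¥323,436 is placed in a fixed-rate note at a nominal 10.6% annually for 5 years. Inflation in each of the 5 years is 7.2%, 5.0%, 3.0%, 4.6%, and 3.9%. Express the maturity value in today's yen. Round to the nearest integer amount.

Nominal value at maturity: ¥323,436 × (1 + 10.6%)^5 ≈ ¥535,259.
Price-level factor over 5 years: 1.072 × 1.050 × 1.030 × 1.046 × 1.039 ≈ 1.2599941862.
The maturity value deflated by that factor is the answer in today's purchasing power.

¥424,811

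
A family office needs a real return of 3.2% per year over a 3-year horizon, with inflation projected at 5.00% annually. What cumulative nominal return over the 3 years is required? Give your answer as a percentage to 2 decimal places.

Required annual nominal rate: (1+3.2%)(1+5.00%) − 1 = 8.36%.
Cumulative over 3 years: (1 + 0.0836)^3 − 1 ≈ 0.27235.

27.24%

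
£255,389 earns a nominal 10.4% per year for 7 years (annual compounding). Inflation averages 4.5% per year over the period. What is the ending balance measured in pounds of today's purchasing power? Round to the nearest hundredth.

Nominal value at maturity: £255,389 × (1 + 10.4%)^7 ≈ £510,488.19.
Price-level factor over 7 years: (1 + 4.5%)^7 ≈ 1.3608618305.
Dividing the nominal maturity value by the price-level factor gives the value in today's money.

£375,121.25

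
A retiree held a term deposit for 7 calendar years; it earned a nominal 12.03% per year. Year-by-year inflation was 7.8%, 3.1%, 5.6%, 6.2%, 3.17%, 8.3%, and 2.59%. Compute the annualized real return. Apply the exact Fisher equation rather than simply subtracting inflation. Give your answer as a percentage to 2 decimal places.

Cumulative inflation factor: 1.078 × 1.031 × 1.056 × 1.062 × 1.0317 × 1.083 × 1.0259 ≈ 1.42874.
Nominal growth factor: 2.21483. Real growth factor = 2.21483 / 1.42874 ≈ 1.55020.
Annualized: 1.55020^(1/7) − 1 ≈ 0.06463.

6.46%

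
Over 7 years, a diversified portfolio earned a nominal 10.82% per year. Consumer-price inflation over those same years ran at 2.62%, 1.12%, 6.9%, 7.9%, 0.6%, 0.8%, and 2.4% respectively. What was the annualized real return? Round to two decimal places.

Cumulative inflation factor: 1.0262 × 1.0112 × 1.069 × 1.079 × 1.006 × 1.008 × 1.024 ≈ 1.24287.
Nominal growth factor: 2.05271. Real growth factor = 2.05271 / 1.24287 ≈ 1.65158.
Annualized: 1.65158^(1/7) − 1 ≈ 0.07431.

7.43%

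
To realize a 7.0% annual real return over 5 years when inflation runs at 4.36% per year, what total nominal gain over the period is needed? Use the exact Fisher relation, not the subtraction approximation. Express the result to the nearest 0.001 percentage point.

Required annual nominal rate: (1+7.0%)(1+4.36%) − 1 = 11.6652%.
Cumulative over 5 years: (1 + 0.116652)^5 − 1 ≈ 0.73616.

73.616%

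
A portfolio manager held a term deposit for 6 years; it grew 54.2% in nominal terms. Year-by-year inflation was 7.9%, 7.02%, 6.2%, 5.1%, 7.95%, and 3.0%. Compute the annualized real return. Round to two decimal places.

1.23%

Cumulative inflation factor: 1.079 × 1.0702 × 1.062 × 1.051 × 1.0795 × 1.030 ≈ 1.43309.
Nominal growth factor: 1.54200. Real growth factor = 1.54200 / 1.43309 ≈ 1.07600.
Annualized: 1.07600^(1/6) − 1 ≈ 0.01228.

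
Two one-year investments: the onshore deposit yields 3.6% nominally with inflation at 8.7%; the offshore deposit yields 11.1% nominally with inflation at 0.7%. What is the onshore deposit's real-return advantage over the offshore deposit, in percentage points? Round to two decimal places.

The onshore deposit real return: 1.036/1.087 − 1 = -4.692%.
The offshore deposit real return: 1.111/1.007 − 1 = 10.328%.
Difference: -4.692 − 10.328 = -15.020 pp.

-15.02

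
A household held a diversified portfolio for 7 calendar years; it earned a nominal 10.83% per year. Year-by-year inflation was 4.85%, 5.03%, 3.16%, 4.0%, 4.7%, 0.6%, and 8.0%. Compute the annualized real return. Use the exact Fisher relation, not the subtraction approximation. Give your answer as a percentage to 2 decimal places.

Cumulative inflation factor: 1.0485 × 1.0503 × 1.0316 × 1.040 × 1.047 × 1.006 × 1.080 ≈ 1.34399.
Nominal growth factor: 2.05400. Real growth factor = 2.05400 / 1.34399 ≈ 1.52829.
Annualized: 1.52829^(1/7) − 1 ≈ 0.06247.

6.25%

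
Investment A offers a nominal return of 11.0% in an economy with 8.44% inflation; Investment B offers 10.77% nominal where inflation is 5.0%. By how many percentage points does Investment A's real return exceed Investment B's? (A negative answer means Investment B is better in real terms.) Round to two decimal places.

Investment A real return: 1.110/1.0844 − 1 = 2.361%.
Investment B real return: 1.1077/1.050 − 1 = 5.495%.
Difference: 2.361 − 5.495 = -3.134 pp.

-3.13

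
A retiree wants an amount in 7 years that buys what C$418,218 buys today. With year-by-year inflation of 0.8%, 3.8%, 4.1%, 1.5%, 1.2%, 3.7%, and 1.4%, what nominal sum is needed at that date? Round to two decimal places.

Cumulative price-level factor: 1.008 × 1.038 × 1.041 × 1.015 × 1.012 × 1.037 × 1.014 ≈ 1.1764456853.
The nominal amount required is C$418,218 scaled up by that factor.

C$492,010.76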